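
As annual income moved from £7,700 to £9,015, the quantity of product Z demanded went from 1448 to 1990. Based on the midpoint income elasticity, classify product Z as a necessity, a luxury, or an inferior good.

luxury

%ΔQ = (1990 − 1448)/[(1448+1990)/2] = 542/1719 ≈ 0.3153.
%ΔI = (9,015 − 7,700)/[(7,700+9,015)/2] = 1315/8357.5 ≈ 0.1573.
E_I = %ΔQ/%ΔI ≈ 2.004.
E_I > 1: normal good (luxury).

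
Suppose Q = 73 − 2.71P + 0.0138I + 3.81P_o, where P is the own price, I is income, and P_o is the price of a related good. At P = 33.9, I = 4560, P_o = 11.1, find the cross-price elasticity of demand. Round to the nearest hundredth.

Evaluating quantity at (P, I, P_o) gives Q = 73 − 2.71(33.9) + 0.0138(4560) + 3.81(11.1) = 73 − 91.869 + 62.928 + 42.291 = 86.35.
∂Q/∂P_o = +3.81, so E_xy = 3.81·(11.1/86.35) ≈ 0.49.
E_xy > 0: the goods are substitutes.

0.49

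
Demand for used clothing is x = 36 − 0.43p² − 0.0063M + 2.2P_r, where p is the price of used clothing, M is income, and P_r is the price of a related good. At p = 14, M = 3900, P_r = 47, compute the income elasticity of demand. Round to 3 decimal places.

x = 36 − 0.43(14)² − 0.0063(3900) + 2.2(47) = 36 − 84.28 − 24.57 + 103.4 = 30.55.
∂x/∂M = −0.0063, so E_I = -0.0063·(3900/30.55) ≈ -0.804.
E_I < 0: inferior good.

-0.804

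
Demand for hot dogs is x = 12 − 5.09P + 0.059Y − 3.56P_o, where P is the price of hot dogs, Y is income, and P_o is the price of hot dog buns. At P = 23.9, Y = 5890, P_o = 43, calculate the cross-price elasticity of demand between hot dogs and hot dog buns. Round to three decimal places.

First evaluate x: 12 − 5.09(23.9) + 0.059(5890) − 3.56(43) = 12 − 121.651 + 347.51 − 153.08 = 84.779.
∂x/∂P_o = −3.56, so E_xy = -3.56·(43/84.779) ≈ -1.806.
E_xy < 0: the goods are complements.

-1.806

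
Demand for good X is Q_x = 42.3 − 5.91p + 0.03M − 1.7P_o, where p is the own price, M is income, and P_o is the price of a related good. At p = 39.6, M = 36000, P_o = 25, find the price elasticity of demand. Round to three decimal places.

First evaluate Q_x: 42.3 − 5.91(39.6) + 0.03(36000) − 1.7(25) = 42.3 − 234.036 + 1080 − 42.5 = 845.764.
∂Q_x/∂p = −5.91, so E_p = (−5.91)·(39.6/845.764) ≈ -0.277.
|E_p| < 1: demand is inelastic.

-0.277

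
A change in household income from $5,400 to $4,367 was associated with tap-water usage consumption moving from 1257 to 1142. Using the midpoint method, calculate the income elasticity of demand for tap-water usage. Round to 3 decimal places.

%ΔQ = (1142 − 1257)/[(1257+1142)/2] = -115/1199.5 ≈ -0.0959.
%ΔI = (4,367 − 5,400)/[(5,400+4,367)/2] = -1033/4883.5 ≈ -0.2115.
E_I = %ΔQ/%ΔI ≈ 0.453.
E_I ∈ (0,1): normal good (necessity).

0.453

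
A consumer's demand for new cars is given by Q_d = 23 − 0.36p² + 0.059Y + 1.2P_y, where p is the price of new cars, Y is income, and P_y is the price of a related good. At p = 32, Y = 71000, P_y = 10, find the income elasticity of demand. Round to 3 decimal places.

First evaluate Q_d: 23 − 0.36(32)² + 0.059(71000) + 1.2(10) = 23 − 368.64 + 4189 + 12 = 3855.36.
∂Q_d/∂Y = +0.059, so E_I = 0.059·(71000/3855.36) ≈ 1.087.
E_I > 1: normal good (luxury).

1.087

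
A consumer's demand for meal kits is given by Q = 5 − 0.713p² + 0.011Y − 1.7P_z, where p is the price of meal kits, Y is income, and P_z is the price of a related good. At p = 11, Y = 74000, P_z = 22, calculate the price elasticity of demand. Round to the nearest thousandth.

-0.248

Substituting, Q = 5 − 0.713(11)² + 0.011(74000) − 1.7(22) = 5 − 86.273 + 814 − 37.4 = 695.327.
∂Q/∂p = −2·0.713·p = -15.686, so E_p = -15.686·(11/695.327) ≈ -0.248.
|E_p| < 1: demand is inelastic.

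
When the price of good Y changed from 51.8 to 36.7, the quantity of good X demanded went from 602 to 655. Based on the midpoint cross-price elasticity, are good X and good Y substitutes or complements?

complements

%ΔQ_x = (655 − 602)/[(602+655)/2] = 53/628.5 ≈ 0.0843.
%ΔP_y = (36.7 − 51.8)/[(51.8+36.7)/2] ≈ -0.3412.
E_xy = 0.0843/-0.3412 ≈ -0.247.
E_xy < 0, so the goods are complements.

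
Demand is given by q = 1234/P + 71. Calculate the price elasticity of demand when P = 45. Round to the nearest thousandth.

At P = 45, q = 98.4222.
dq/dP = −1234/P² = −0.6094.
Point elasticity E = (dq/dP)·(P/q) = -0.6094 × 45/98.4222 ≈ -0.279.
|E| < 1, so demand is inelastic at this price.

-0.279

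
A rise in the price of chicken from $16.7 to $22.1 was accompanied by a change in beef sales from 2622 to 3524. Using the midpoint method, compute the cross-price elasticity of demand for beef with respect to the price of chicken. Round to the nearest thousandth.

1.055

%ΔQ_x = (3524 − 2622)/[(2622+3524)/2] = 902/3073 ≈ 0.2935.
%ΔP_y = (22.1 − 16.7)/[(16.7+22.1)/2] ≈ 0.2784.
E_xy = 0.2935/0.2784 ≈ 1.055.
E_xy > 0, so beef and chicken are substitutes.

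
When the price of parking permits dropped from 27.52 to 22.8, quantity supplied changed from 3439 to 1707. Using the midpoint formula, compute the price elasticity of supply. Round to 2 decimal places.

3.59

%ΔQ = (1707 − 3439)/[(3439 + 1707)/2] = -1732/2573 ≈ -0.6731.
%ΔP = (22.8 − 27.52)/[(27.52 + 22.8)/2] = -4.72/25.16 ≈ -0.1876.
Arc elasticity E = %ΔQ/%ΔP ≈ -0.6731/-0.1876 ≈ 3.59.
|E| > 1: supply is elastic over this range.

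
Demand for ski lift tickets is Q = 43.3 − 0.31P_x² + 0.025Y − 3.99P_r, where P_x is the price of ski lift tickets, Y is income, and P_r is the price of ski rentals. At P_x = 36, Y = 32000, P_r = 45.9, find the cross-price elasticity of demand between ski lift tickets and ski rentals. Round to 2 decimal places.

Substituting, Q = 43.3 − 0.31(36)² + 0.025(32000) − 3.99(45.9) = 43.3 − 401.76 + 800 − 183.141 = 258.399.
∂Q/∂P_r = −3.99, so E_xy = -3.99·(45.9/258.399) ≈ -0.71.
E_xy < 0: the goods are complements.

-0.71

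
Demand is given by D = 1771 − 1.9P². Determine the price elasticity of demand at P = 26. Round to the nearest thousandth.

-5.279

At P = 26, D = 486.6.
dD/dP = −2·1.9·P = −98.8.
Point elasticity E = (dD/dP)·(P/D) = -98.8 × 26/486.6 ≈ -5.279.
|E| > 1, so demand is elastic at this price.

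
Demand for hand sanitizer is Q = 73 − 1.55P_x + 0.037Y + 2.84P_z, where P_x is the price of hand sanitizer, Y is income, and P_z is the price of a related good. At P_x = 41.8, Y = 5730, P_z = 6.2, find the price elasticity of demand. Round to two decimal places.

Substituting, Q = 73 − 1.55(41.8) + 0.037(5730) + 2.84(6.2) = 73 − 64.79 + 212.01 + 17.608 = 237.828.
∂Q/∂P_x = −1.55, so E_p = (−1.55)·(41.8/237.828) ≈ -0.27.
|E_p| < 1: demand is inelastic.

-0.27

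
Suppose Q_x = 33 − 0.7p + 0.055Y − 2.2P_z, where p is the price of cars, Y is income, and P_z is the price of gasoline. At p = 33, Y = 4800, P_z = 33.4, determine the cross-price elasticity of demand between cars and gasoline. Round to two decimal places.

Q_x = 33 − 0.7(33) + 0.055(4800) − 2.2(33.4) = 33 − 23.1 + 264 − 73.48 = 200.42.
∂Q_x/∂P_z = −2.2, so E_xy = -2.2·(33.4/200.42) ≈ -0.37.
E_xy < 0: the goods are complements.

-0.37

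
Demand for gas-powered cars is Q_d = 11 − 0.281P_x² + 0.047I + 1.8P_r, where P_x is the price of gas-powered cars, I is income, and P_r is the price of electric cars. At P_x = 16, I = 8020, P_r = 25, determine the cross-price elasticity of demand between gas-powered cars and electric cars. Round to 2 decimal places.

Evaluating quantity at (P_x, I, P_r) gives Q_d = 11 − 0.281(16)² + 0.047(8020) + 1.8(25) = 11 − 71.936 + 376.94 + 45 = 361.004.
∂Q_d/∂P_r = +1.8, so E_xy = 1.8·(25/361.004) ≈ 0.12.
E_xy > 0: the goods are substitutes.

0.12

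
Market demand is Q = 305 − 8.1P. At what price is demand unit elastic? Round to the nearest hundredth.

For linear demand Q = a − bP, E = −bP/(a − bP). |E| = 1 ⇒ bP = a − bP ⇒ P = a/(2b).
P = 305/(2·8.1) ≈ 18.83.

18.83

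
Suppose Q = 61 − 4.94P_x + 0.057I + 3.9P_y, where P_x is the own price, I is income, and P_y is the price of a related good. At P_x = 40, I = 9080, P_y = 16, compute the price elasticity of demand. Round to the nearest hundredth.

-0.45

Substituting, Q = 61 − 4.94(40) + 0.057(9080) + 3.9(16) = 61 − 197.6 + 517.56 + 62.4 = 443.36.
∂Q/∂P_x = −4.94, so E_p = (−4.94)·(40/443.36) ≈ -0.45.
|E_p| < 1: demand is inelastic.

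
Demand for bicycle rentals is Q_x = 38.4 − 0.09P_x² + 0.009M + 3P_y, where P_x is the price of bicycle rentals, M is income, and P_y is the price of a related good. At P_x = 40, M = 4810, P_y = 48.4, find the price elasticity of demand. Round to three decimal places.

Substituting, Q_x = 38.4 − 0.09(40)² + 0.009(4810) + 3(48.4) = 38.4 − 144 + 43.29 + 145.2 = 82.89.
∂Q_x/∂P_x = −2·0.09·P_x = -7.2, so E_p = -7.2·(40/82.89) ≈ -3.474.
|E_p| > 1: demand is elastic.

-3.474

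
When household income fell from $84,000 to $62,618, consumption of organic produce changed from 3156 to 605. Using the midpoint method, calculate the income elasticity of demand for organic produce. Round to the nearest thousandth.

%ΔQ = (605 − 3156)/[(3156+605)/2] = -2551/1880.5 ≈ -1.3566.
%ΔI = (62,618 − 84,000)/[(84,000+62,618)/2] = -21382/73309 ≈ -0.2917.
E_I = %ΔQ/%ΔI ≈ 4.651.
E_I > 1: normal good (luxury).

4.651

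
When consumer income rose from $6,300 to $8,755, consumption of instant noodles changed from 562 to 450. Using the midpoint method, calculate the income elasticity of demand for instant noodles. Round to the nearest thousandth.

%ΔQ = (450 − 562)/[(562+450)/2] = -112/506 ≈ -0.2213.
%ΔI = (8,755 − 6,300)/[(6,300+8,755)/2] = 2455/7527.5 ≈ 0.3261.
E_I = %ΔQ/%ΔI ≈ -0.679.
E_I < 0: inferior good.

-0.679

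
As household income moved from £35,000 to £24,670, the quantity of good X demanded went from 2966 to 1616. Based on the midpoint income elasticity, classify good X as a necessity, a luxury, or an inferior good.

luxury

%ΔQ = (1616 − 2966)/[(2966+1616)/2] = -1350/2291 ≈ -0.5893.
%ΔI = (24,670 − 35,000)/[(35,000+24,670)/2] = -10330/29835 ≈ -0.3462.
E_I = %ΔQ/%ΔI ≈ 1.702.
E_I > 1: normal good (luxury).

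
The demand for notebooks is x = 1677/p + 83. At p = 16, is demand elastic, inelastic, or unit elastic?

inelastic

At p = 16, x = 187.8125.
dx/dp = −1677/p² = −6.5508.
Point elasticity E = (dx/dp)·(p/x) = -6.5508 × 16/187.8125 ≈ -0.558.
|E| ≈ 0.558 < 1, so demand is inelastic.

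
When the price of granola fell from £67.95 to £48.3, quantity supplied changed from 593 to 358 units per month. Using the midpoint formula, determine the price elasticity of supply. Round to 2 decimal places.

1.46

%ΔQ = (358 − 593)/[(593 + 358)/2] = -235/475.5 ≈ -0.4942.
%Δp = (48.3 − 67.95)/[(67.95 + 48.3)/2] = -19.65/58.125 ≈ -0.3381.
Arc elasticity E = %ΔQ/%Δp ≈ -0.4942/-0.3381 ≈ 1.46.
|E| > 1: supply is elastic over this range.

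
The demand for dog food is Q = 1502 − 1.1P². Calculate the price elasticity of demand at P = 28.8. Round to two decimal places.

At P = 28.8, Q = 589.616.
dQ/dP = −2·1.1·P = −63.36.
Point elasticity E = (dQ/dP)·(P/Q) = -63.36 × 28.8/589.616 ≈ -3.09.
|E| > 1, so demand is elastic at this price.

-3.09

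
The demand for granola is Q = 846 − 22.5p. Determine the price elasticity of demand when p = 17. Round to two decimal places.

At p = 17, Q = 463.5.
dQ/dp = −22.5.
Point elasticity E = (dQ/dp)·(p/Q) = -22.5 × 17/463.5 ≈ -0.83.
|E| < 1, so demand is inelastic at this price.

-0.83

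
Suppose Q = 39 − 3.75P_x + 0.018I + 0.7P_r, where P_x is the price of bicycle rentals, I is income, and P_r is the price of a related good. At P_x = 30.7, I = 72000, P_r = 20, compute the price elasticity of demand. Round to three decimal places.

-0.093

Evaluating quantity at (P_x, I, P_r) gives Q = 39 − 3.75(30.7) + 0.018(72000) + 0.7(20) = 39 − 115.125 + 1296 + 14 = 1233.875.
∂Q/∂P_x = −3.75, so E_p = (−3.75)·(30.7/1233.875) ≈ -0.093.
|E_p| < 1: demand is inelastic.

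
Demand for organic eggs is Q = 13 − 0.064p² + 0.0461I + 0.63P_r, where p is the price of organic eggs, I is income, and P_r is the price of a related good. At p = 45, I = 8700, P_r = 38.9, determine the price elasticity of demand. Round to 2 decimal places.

Q = 13 − 0.064(45)² + 0.0461(8700) + 0.63(38.9) = 13 − 129.6 + 401.07 + 24.507 = 308.977.
∂Q/∂p = −2·0.064·p = -5.76, so E_p = -5.76·(45/308.977) ≈ -0.84.
|E_p| < 1: demand is inelastic.

-0.84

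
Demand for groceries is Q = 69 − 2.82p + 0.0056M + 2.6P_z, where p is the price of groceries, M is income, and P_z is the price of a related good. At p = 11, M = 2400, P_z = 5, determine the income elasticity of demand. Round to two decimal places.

At the given point, Q = 69 − 2.82(11) + 0.0056(2400) + 2.6(5) = 69 − 31.02 + 13.44 + 13 = 64.42.
∂Q/∂M = +0.0056, so E_I = 0.0056·(2400/64.42) ≈ 0.21.
E_I ∈ (0,1): normal good (necessity).

0.21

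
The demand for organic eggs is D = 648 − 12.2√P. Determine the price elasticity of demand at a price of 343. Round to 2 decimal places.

At P = 343, D = 422.0528.
dD/dP = −12.2/(2√P) = −12.2/(2·18.5203).
Point elasticity E = (dD/dP)·(P/D) = -0.3294 × 343/422.0528 ≈ -0.27.
|E| < 1, so demand is inelastic at this price.

-0.27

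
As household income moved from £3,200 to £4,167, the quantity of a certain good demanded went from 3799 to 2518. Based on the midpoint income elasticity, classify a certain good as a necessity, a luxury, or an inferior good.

inferior

%ΔQ = (2518 − 3799)/[(3799+2518)/2] = -1281/3158.5 ≈ -0.4056.
%ΔI = (4,167 − 3,200)/[(3,200+4,167)/2] = 967/3683.5 ≈ 0.2625.
E_I = %ΔQ/%ΔI ≈ -1.545.
E_I < 0: inferior good.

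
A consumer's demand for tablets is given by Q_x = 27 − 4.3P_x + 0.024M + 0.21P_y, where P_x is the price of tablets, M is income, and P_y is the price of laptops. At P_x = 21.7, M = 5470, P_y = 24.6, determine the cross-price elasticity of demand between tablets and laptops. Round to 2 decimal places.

0.07

Evaluating quantity at (P_x, M, P_y) gives Q_x = 27 − 4.3(21.7) + 0.024(5470) + 0.21(24.6) = 27 − 93.31 + 131.28 + 5.166 = 70.136.
∂Q_x/∂P_y = +0.21, so E_xy = 0.21·(24.6/70.136) ≈ 0.07.
E_xy > 0: the goods are substitutes.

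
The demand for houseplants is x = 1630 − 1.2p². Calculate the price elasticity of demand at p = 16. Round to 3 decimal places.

At p = 16, x = 1322.8.
dx/dp = −2·1.2·p = −38.4.
Point elasticity E = (dx/dp)·(p/x) = -38.4 × 16/1322.8 ≈ -0.464.
|E| < 1, so demand is inelastic at this price.

-0.464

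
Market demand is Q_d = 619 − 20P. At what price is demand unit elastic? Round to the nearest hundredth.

For linear demand Q_d = a − bP, E = −bP/(a − bP). |E| = 1 ⇒ bP = a − bP ⇒ P = a/(2b).
P = 619/(2·20) ≈ 15.48.

15.48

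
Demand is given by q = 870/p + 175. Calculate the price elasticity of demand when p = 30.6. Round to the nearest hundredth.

-0.14

At p = 30.6, q = 203.4314.
dq/dp = −870/p² = −0.9291.
Point elasticity E = (dq/dp)·(p/q) = -0.9291 × 30.6/203.4314 ≈ -0.14.
|E| < 1, so demand is inelastic at this price.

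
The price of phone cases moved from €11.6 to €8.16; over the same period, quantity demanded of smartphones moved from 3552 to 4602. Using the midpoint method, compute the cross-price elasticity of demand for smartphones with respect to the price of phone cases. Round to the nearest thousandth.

-0.740

%ΔQ_x = (4602 − 3552)/[(3552+4602)/2] = 1050/4077 ≈ 0.2575.
%ΔP_y = (8.16 − 11.6)/[(11.6+8.16)/2] ≈ -0.3482.
E_xy = 0.2575/-0.3482 ≈ -0.740.
E_xy < 0, so smartphones and phone cases are complements.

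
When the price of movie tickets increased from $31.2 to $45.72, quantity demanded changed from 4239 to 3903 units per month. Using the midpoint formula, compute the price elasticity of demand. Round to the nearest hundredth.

-0.22

%Δq = (3903 − 4239)/[(4239 + 3903)/2] = -336/4071 ≈ -0.0825.
%Δp = (45.72 − 31.2)/[(31.2 + 45.72)/2] = 14.52/38.46 ≈ 0.3775.
Arc elasticity E = %Δq/%Δp ≈ -0.0825/0.3775 ≈ -0.22.
|E| < 1: demand is inelastic over this range.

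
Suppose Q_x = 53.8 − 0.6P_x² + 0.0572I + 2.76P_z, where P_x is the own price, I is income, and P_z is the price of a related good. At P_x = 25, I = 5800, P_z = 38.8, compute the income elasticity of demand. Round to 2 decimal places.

Substituting, Q_x = 53.8 − 0.6(25)² + 0.0572(5800) + 2.76(38.8) = 53.8 − 375 + 331.76 + 107.088 = 117.648.
∂Q_x/∂I = +0.0572, so E_I = 0.0572·(5800/117.648) ≈ 2.82.
E_I > 1: normal good (luxury).

2.82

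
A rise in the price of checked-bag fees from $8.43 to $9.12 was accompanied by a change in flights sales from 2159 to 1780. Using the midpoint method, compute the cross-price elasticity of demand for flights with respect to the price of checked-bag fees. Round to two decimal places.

%ΔQ_x = (1780 − 2159)/[(2159+1780)/2] = -379/1969.5 ≈ -0.1924.
%ΔP_y = (9.12 − 8.43)/[(8.43+9.12)/2] ≈ 0.0786.
E_xy = -0.1924/0.0786 ≈ -2.45.
E_xy < 0, so flights and checked-bag fees are complements.

-2.45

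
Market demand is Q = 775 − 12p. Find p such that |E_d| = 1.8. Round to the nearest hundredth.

Set −bp/(a − bp) = −1.8 ⇒ bp = 1.8(a − bp) ⇒ bp(1+1.8) = 1.8·a.
p = 1.8·775/(12·2.8) ≈ 41.52.

41.52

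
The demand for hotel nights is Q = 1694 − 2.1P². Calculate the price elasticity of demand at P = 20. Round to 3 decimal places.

-1.967

At P = 20, Q = 854.
dQ/dP = −2·2.1·P = −84.
Point elasticity E = (dQ/dP)·(P/Q) = -84 × 20/854 ≈ -1.967.
|E| > 1, so demand is elastic at this price.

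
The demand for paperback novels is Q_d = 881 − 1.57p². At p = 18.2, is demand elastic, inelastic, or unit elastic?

At p = 18.2, Q_d = 360.9532.
dQ_d/dp = −2·1.57·p = −57.148.
Point elasticity E = (dQ_d/dp)·(p/Q_d) = -57.148 × 18.2/360.9532 ≈ -2.882.
|E| ≈ 2.882 > 1, so demand is elastic.

elastic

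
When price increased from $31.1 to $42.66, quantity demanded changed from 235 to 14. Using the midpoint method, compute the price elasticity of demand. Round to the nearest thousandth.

%Δq = (14 − 235)/[(235 + 14)/2] = -221/124.5 ≈ -1.7751.
%ΔP = (42.66 − 31.1)/[(31.1 + 42.66)/2] = 11.56/36.88 ≈ 0.3134.
Arc elasticity E = %Δq/%ΔP ≈ -1.7751/0.3134 ≈ -5.663.
|E| > 1: demand is elastic over this range.

-5.663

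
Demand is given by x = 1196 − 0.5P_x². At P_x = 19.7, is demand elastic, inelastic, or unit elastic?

At P_x = 19.7, x = 1001.955.
dx/dP_x = −2·0.5·P_x = −19.7.
Point elasticity E = (dx/dP_x)·(P_x/x) = -19.7 × 19.7/1001.955 ≈ -0.387.
|E| ≈ 0.387 < 1, so demand is inelastic.

inelastic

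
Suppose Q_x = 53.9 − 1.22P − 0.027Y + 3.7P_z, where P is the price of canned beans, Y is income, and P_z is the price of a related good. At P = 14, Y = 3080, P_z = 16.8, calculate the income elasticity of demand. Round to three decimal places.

-5.257

Evaluating quantity at (P, Y, P_z) gives Q_x = 53.9 − 1.22(14) − 0.027(3080) + 3.7(16.8) = 53.9 − 17.08 − 83.16 + 62.16 = 15.82.
∂Q_x/∂Y = −0.027, so E_I = -0.027·(3080/15.82) ≈ -5.257.
E_I < 0: inferior good.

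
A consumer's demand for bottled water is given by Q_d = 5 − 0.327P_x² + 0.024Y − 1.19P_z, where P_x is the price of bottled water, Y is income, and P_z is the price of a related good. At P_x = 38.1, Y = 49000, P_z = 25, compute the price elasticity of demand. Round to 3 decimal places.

-1.403

At the given point, Q_d = 5 − 0.327(38.1)² + 0.024(49000) − 1.19(25) = 5 − 474.6765 + 1176 − 29.75 = 676.5735.
∂Q_d/∂P_x = −2·0.327·P_x = -24.9174, so E_p = -24.9174·(38.1/676.5735) ≈ -1.403.
|E_p| > 1: demand is elastic.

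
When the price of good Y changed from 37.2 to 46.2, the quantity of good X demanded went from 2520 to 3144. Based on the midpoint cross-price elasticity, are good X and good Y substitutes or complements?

%ΔQ_x = (3144 − 2520)/[(2520+3144)/2] = 624/2832 ≈ 0.2203.
%ΔP_y = (46.2 − 37.2)/[(37.2+46.2)/2] ≈ 0.2158.
E_xy = 0.2203/0.2158 ≈ 1.021.
E_xy > 0, so the goods are substitutes.

substitutes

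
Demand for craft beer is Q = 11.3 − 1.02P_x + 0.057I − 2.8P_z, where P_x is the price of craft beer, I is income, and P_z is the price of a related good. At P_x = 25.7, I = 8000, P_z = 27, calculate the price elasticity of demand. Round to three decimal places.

Q = 11.3 − 1.02(25.7) + 0.057(8000) − 2.8(27) = 11.3 − 26.214 + 456 − 75.6 = 365.486.
∂Q/∂P_x = −1.02, so E_p = (−1.02)·(25.7/365.486) ≈ -0.072.
|E_p| < 1: demand is inelastic.

-0.072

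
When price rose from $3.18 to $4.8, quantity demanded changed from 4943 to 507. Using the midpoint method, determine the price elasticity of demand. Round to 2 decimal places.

%Δq = (507 − 4943)/[(4943 + 507)/2] = -4436/2725 ≈ -1.6279.
%Δp = (4.8 − 3.18)/[(3.18 + 4.8)/2] = 1.62/3.99 ≈ 0.4060.
Arc elasticity E = %Δq/%Δp ≈ -1.6279/0.4060 ≈ -4.01.
|E| > 1: demand is elastic over this range.

-4.01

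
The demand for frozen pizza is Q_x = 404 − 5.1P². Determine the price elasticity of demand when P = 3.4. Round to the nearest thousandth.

-0.342

At P = 3.4, Q_x = 345.044.
dQ_x/dP = −2·5.1·P = −34.68.
Point elasticity E = (dQ_x/dP)·(P/Q_x) = -34.68 × 3.4/345.044 ≈ -0.342.
|E| < 1, so demand is inelastic at this price.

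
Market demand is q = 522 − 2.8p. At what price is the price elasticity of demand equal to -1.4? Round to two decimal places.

Set −bp/(a − bp) = −1.4 ⇒ bp = 1.4(a − bp) ⇒ bp(1+1.4) = 1.4·a.
p = 1.4·522/(2.8·2.4) = 108.75.

108.75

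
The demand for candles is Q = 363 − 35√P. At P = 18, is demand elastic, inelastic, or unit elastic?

inelastic

At P = 18, Q = 214.5076.
dQ/dP = −35/(2√P) = −35/(2·4.2426).
Point elasticity E = (dQ/dP)·(P/Q) = -4.1248 × 18/214.5076 ≈ -0.346.
|E| ≈ 0.346 < 1, so demand is inelastic.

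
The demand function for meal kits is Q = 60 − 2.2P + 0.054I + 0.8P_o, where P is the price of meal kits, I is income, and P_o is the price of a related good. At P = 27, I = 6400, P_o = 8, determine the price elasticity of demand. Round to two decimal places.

-0.17

Substituting, Q = 60 − 2.2(27) + 0.054(6400) + 0.8(8) = 60 − 59.4 + 345.6 + 6.4 = 352.6.
∂Q/∂P = −2.2, so E_p = (−2.2)·(27/352.6) ≈ -0.17.
|E_p| < 1: demand is inelastic.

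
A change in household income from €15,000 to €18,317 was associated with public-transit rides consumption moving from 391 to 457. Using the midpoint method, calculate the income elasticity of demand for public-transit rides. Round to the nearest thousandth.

%ΔQ = (457 − 391)/[(391+457)/2] = 66/424 ≈ 0.1557.
%ΔI = (18,317 − 15,000)/[(15,000+18,317)/2] = 3317/16658.5 ≈ 0.1991.
E_I = %ΔQ/%ΔI ≈ 0.782.
E_I ∈ (0,1): normal good (necessity).

0.782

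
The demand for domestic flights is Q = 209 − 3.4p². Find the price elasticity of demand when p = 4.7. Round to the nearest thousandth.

-1.122

At p = 4.7, Q = 133.894.
dQ/dp = −2·3.4·p = −31.96.
Point elasticity E = (dQ/dp)·(p/Q) = -31.96 × 4.7/133.894 ≈ -1.122.
|E| > 1, so demand is elastic at this price.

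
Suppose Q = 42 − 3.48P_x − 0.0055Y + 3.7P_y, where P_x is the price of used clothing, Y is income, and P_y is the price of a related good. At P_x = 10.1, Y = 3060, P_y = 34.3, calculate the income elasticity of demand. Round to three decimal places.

Substituting, Q = 42 − 3.48(10.1) − 0.0055(3060) + 3.7(34.3) = 42 − 35.148 − 16.83 + 126.91 = 116.932.
∂Q/∂Y = −0.0055, so E_I = -0.0055·(3060/116.932) ≈ -0.144.
E_I < 0: inferior good.

-0.144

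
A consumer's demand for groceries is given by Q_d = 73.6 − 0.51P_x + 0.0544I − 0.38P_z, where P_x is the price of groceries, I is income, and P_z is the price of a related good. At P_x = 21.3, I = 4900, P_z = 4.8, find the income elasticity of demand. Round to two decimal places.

0.81

At the given point, Q_d = 73.6 − 0.51(21.3) + 0.0544(4900) − 0.38(4.8) = 73.6 − 10.863 + 266.56 − 1.824 = 327.473.
∂Q_d/∂I = +0.0544, so E_I = 0.0544·(4900/327.473) ≈ 0.81.
E_I ∈ (0,1): normal good (necessity).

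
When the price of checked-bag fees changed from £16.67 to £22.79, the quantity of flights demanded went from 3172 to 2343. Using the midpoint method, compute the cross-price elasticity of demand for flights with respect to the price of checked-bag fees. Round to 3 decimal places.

-0.969

%ΔQ_x = (2343 − 3172)/[(3172+2343)/2] = -829/2757.5 ≈ -0.3006.
%ΔP_y = (22.79 − 16.67)/[(16.67+22.79)/2] ≈ 0.3102.
E_xy = -0.3006/0.3102 ≈ -0.969.
E_xy < 0, so flights and checked-bag fees are complements.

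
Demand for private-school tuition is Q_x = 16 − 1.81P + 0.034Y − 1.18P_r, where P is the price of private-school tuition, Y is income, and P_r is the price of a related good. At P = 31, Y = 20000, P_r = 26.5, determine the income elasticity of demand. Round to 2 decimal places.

Substituting, Q_x = 16 − 1.81(31) + 0.034(20000) − 1.18(26.5) = 16 − 56.11 + 680 − 31.27 = 608.62.
∂Q_x/∂Y = +0.034, so E_I = 0.034·(20000/608.62) ≈ 1.12.
E_I > 1: normal good (luxury).

1.12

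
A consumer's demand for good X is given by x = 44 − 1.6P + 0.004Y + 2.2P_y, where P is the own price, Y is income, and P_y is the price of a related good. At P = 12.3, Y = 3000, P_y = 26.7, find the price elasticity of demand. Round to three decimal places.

-0.207

At the given point, x = 44 − 1.6(12.3) + 0.004(3000) + 2.2(26.7) = 44 − 19.68 + 12 + 58.74 = 95.06.
∂x/∂P = −1.6, so E_p = (−1.6)·(12.3/95.06) ≈ -0.207.
|E_p| < 1: demand is inelastic.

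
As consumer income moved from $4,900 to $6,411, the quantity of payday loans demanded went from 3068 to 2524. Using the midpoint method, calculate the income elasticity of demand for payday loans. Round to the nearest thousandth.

%ΔQ = (2524 − 3068)/[(3068+2524)/2] = -544/2796 ≈ -0.1946.
%ΔM = (6,411 − 4,900)/[(4,900+6,411)/2] = 1511/5655.5 ≈ 0.2672.
E_I = %ΔQ/%ΔM ≈ -0.728.
E_I < 0: inferior good.

-0.728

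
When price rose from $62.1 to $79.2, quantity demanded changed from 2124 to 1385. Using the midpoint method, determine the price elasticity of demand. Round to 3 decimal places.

-1.740

%ΔQ = (1385 − 2124)/[(2124 + 1385)/2] = -739/1754.5 ≈ -0.4212.
%ΔP = (79.2 − 62.1)/[(62.1 + 79.2)/2] = 17.1/70.65 ≈ 0.2420.
Arc elasticity E = %ΔQ/%ΔP ≈ -0.4212/0.2420 ≈ -1.740.
|E| > 1: demand is elastic over this range.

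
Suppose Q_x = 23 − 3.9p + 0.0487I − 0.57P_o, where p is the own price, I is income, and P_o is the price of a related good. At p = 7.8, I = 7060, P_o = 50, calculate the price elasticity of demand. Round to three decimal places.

-0.099

At the given point, Q_x = 23 − 3.9(7.8) + 0.0487(7060) − 0.57(50) = 23 − 30.42 + 343.822 − 28.5 = 307.902.
∂Q_x/∂p = −3.9, so E_p = (−3.9)·(7.8/307.902) ≈ -0.099.
|E_p| < 1: demand is inelastic.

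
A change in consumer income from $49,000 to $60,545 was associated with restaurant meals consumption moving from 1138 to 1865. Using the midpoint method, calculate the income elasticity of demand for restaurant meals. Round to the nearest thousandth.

2.297

%ΔQ = (1865 − 1138)/[(1138+1865)/2] = 727/1501.5 ≈ 0.4842.
%ΔI = (60,545 − 49,000)/[(49,000+60,545)/2] = 11545/54772.5 ≈ 0.2108.
E_I = %ΔQ/%ΔI ≈ 2.297.
E_I > 1: normal good (luxury).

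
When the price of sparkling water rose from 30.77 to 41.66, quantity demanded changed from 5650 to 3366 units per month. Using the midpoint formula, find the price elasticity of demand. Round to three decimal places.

%ΔQ = (3366 − 5650)/[(5650 + 3366)/2] = -2284/4508 ≈ -0.5067.
%ΔP = (41.66 − 30.77)/[(30.77 + 41.66)/2] = 10.89/36.215 ≈ 0.3007.
Arc elasticity E = %ΔQ/%ΔP ≈ -0.5067/0.3007 ≈ -1.685.
|E| > 1: demand is elastic over this range.

-1.685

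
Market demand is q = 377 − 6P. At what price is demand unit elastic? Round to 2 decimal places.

For linear demand q = a − bP, E = −bP/(a − bP). |E| = 1 ⇒ bP = a − bP ⇒ P = a/(2b).
P = 377/(2·6) ≈ 31.42.

31.42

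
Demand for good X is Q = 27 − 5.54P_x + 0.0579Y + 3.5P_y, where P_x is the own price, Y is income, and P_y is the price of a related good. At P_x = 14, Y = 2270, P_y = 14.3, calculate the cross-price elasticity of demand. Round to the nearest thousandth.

Q = 27 − 5.54(14) + 0.0579(2270) + 3.5(14.3) = 27 − 77.56 + 131.433 + 50.05 = 130.923.
∂Q/∂P_y = +3.5, so E_xy = 3.5·(14.3/130.923) ≈ 0.382.
E_xy > 0: the goods are substitutes.

0.382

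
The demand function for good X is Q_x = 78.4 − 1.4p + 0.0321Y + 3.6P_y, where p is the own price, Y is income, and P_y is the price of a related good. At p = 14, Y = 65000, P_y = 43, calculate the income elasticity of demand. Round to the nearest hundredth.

0.91

First evaluate Q_x: 78.4 − 1.4(14) + 0.0321(65000) + 3.6(43) = 78.4 − 19.6 + 2086.5 + 154.8 = 2300.1.
∂Q_x/∂Y = +0.0321, so E_I = 0.0321·(65000/2300.1) ≈ 0.91.
E_I ∈ (0,1): normal good (necessity).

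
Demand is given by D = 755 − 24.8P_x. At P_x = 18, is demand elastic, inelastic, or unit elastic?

At P_x = 18, D = 308.6.
dD/dP_x = −24.8.
Point elasticity E = (dD/dP_x)·(P_x/D) = -24.8 × 18/308.6 ≈ -1.447.
|E| ≈ 1.447 > 1, so demand is elastic.

elastic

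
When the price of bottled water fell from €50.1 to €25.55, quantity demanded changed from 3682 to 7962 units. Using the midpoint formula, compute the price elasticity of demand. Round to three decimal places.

-1.133

%ΔQ = (7962 − 3682)/[(3682 + 7962)/2] = 4280/5822 ≈ 0.7351.
%ΔP = (25.55 − 50.1)/[(50.1 + 25.55)/2] = -24.55/37.825 ≈ -0.6490.
Arc elasticity E = %ΔQ/%ΔP ≈ 0.7351/-0.6490 ≈ -1.133.
|E| > 1: demand is elastic over this range.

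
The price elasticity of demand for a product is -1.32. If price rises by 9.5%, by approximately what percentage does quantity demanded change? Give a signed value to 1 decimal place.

-12.5

%ΔQ ≈ E × %ΔP = (-1.32) × (9.5%) ≈ -12.5%.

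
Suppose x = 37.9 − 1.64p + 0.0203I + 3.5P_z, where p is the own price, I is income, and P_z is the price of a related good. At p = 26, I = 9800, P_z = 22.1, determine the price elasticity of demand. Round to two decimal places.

-0.16

Evaluating quantity at (p, I, P_z) gives x = 37.9 − 1.64(26) + 0.0203(9800) + 3.5(22.1) = 37.9 − 42.64 + 198.94 + 77.35 = 271.55.
∂x/∂p = −1.64, so E_p = (−1.64)·(26/271.55) ≈ -0.16.
|E_p| < 1: demand is inelastic.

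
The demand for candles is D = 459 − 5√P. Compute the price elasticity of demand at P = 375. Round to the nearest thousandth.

-0.134

At P = 375, D = 362.1754.
dD/dP = −5/(2√P) = −5/(2·19.3649).
Point elasticity E = (dD/dP)·(P/D) = -0.1291 × 375/362.1754 ≈ -0.134.
|E| < 1, so demand is inelastic at this price.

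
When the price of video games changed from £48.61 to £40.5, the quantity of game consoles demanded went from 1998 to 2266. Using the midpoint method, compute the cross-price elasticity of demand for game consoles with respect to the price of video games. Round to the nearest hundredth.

-0.69

%ΔQ_x = (2266 − 1998)/[(1998+2266)/2] = 268/2132 ≈ 0.1257.
%ΔP_y = (40.5 − 48.61)/[(48.61+40.5)/2] ≈ -0.1820.
E_xy = 0.1257/-0.1820 ≈ -0.69.
E_xy < 0, so game consoles and video games are complements.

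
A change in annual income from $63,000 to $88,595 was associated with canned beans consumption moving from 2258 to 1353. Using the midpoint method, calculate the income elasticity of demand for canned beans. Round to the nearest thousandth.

%ΔQ = (1353 − 2258)/[(2258+1353)/2] = -905/1805.5 ≈ -0.5012.
%ΔI = (88,595 − 63,000)/[(63,000+88,595)/2] = 25595/75797.5 ≈ 0.3377.
E_I = %ΔQ/%ΔI ≈ -1.484.
E_I < 0: inferior good.

-1.484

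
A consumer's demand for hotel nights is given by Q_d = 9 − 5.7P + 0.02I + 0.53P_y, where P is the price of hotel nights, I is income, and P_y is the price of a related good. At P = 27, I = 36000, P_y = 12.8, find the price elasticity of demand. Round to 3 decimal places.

-0.264

At the given point, Q_d = 9 − 5.7(27) + 0.02(36000) + 0.53(12.8) = 9 − 153.9 + 720 + 6.784 = 581.884.
∂Q_d/∂P = −5.7, so E_p = (−5.7)·(27/581.884) ≈ -0.264.
|E_p| < 1: demand is inelastic.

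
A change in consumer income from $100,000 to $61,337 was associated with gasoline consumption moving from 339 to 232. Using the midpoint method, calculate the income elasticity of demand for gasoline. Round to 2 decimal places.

0.78

%ΔQ = (232 − 339)/[(339+232)/2] = -107/285.5 ≈ -0.3748.
%ΔI = (61,337 − 100,000)/[(100,000+61,337)/2] = -38663/80668.5 ≈ -0.4793.
E_I = %ΔQ/%ΔI ≈ 0.78.
E_I ∈ (0,1): normal good (necessity).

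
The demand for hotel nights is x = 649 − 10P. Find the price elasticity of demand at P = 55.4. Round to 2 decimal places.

-5.83

At P = 55.4, x = 95.
dx/dP = −10.
Point elasticity E = (dx/dP)·(P/x) = -10 × 55.4/95 ≈ -5.83.
|E| > 1, so demand is elastic at this price.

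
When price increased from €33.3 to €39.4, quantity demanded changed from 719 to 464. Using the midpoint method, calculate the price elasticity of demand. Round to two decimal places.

%ΔQ = (464 − 719)/[(719 + 464)/2] = -255/591.5 ≈ -0.4311.
%Δp = (39.4 − 33.3)/[(33.3 + 39.4)/2] = 6.1/36.35 ≈ 0.1678.
Arc elasticity E = %ΔQ/%Δp ≈ -0.4311/0.1678 ≈ -2.57.
|E| > 1: demand is elastic over this range.

-2.57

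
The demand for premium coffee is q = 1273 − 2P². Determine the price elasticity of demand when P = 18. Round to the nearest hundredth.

-2.07

At P = 18, q = 625.
dq/dP = −2·2·P = −72.
Point elasticity E = (dq/dP)·(P/q) = -72 × 18/625 ≈ -2.07.
|E| > 1, so demand is elastic at this price.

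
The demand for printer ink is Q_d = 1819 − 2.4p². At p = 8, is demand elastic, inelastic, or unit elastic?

inelastic

At p = 8, Q_d = 1665.4.
dQ_d/dp = −2·2.4·p = −38.4.
Point elasticity E = (dQ_d/dp)·(p/Q_d) = -38.4 × 8/1665.4 ≈ -0.184.
|E| ≈ 0.184 < 1, so demand is inelastic.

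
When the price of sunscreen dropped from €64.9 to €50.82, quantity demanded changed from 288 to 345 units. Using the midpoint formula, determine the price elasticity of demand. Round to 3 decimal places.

-0.740

%ΔQ = (345 − 288)/[(288 + 345)/2] = 57/316.5 ≈ 0.1801.
%Δp = (50.82 − 64.9)/[(64.9 + 50.82)/2] = -14.08/57.86 ≈ -0.2433.
Arc elasticity E = %ΔQ/%Δp ≈ 0.1801/-0.2433 ≈ -0.740.
|E| < 1: demand is inelastic over this range.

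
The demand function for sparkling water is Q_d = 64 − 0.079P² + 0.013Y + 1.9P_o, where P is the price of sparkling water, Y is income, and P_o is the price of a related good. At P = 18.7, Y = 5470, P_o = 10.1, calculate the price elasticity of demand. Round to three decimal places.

-0.436

Evaluating quantity at (P, Y, P_o) gives Q_d = 64 − 0.079(18.7)² + 0.013(5470) + 1.9(10.1) = 64 − 27.6255 + 71.11 + 19.19 = 126.6745.
∂Q_d/∂P = −2·0.079·P = -2.9546, so E_p = -2.9546·(18.7/126.6745) ≈ -0.436.
|E_p| < 1: demand is inelastic.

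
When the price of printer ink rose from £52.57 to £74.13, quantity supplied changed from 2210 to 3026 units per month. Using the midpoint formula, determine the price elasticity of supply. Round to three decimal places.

%Δq = (3026 − 2210)/[(2210 + 3026)/2] = 816/2618 ≈ 0.3117.
%Δp = (74.13 − 52.57)/[(52.57 + 74.13)/2] = 21.56/63.35 ≈ 0.3403.
Arc elasticity E = %Δq/%Δp ≈ 0.3117/0.3403 ≈ 0.916.
|E| < 1: supply is inelastic over this range.

0.916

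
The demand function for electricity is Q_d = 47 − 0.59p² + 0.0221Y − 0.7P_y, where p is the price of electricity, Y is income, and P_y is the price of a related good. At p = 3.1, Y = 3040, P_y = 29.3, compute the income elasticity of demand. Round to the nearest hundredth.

Evaluating quantity at (p, Y, P_y) gives Q_d = 47 − 0.59(3.1)² + 0.0221(3040) − 0.7(29.3) = 47 − 5.6699 + 67.184 − 20.51 = 88.0041.
∂Q_d/∂Y = +0.0221, so E_I = 0.0221·(3040/88.0041) ≈ 0.76.
E_I ∈ (0,1): normal good (necessity).

0.76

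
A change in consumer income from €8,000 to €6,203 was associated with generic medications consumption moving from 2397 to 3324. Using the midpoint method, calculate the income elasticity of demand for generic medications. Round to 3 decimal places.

%ΔQ = (3324 − 2397)/[(2397+3324)/2] = 927/2860.5 ≈ 0.3241.
%ΔI = (6,203 − 8,000)/[(8,000+6,203)/2] = -1797/7101.5 ≈ -0.2530.
E_I = %ΔQ/%ΔI ≈ -1.281.
E_I < 0: inferior good.

-1.281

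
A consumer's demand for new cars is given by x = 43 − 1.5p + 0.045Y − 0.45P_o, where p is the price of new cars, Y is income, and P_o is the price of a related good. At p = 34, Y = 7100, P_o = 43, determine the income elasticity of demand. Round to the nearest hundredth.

1.09

Substituting, x = 43 − 1.5(34) + 0.045(7100) − 0.45(43) = 43 − 51 + 319.5 − 19.35 = 292.15.
∂x/∂Y = +0.045, so E_I = 0.045·(7100/292.15) ≈ 1.09.
E_I > 1: normal good (luxury).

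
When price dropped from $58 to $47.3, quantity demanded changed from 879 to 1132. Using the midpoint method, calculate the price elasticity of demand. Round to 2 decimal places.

-1.24

%Δq = (1132 − 879)/[(879 + 1132)/2] = 253/1005.5 ≈ 0.2516.
%ΔP = (47.3 − 58)/[(58 + 47.3)/2] = -10.7/52.65 ≈ -0.2032.
Arc elasticity E = %Δq/%ΔP ≈ 0.2516/-0.2032 ≈ -1.24.
|E| > 1: demand is elastic over this range.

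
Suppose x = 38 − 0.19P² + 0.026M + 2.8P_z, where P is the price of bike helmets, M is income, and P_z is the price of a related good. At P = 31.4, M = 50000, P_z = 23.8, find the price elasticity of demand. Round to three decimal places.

x = 38 − 0.19(31.4)² + 0.026(50000) + 2.8(23.8) = 38 − 187.3324 + 1300 + 66.64 = 1217.3076.
∂x/∂P = −2·0.19·P = -11.932, so E_p = -11.932·(31.4/1217.3076) ≈ -0.308.
|E_p| < 1: demand is inelastic.

-0.308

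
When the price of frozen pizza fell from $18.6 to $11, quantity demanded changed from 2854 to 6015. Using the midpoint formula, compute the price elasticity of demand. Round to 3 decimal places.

-1.388

%Δq = (6015 − 2854)/[(2854 + 6015)/2] = 3161/4434.5 ≈ 0.7128.
%ΔP = (11 − 18.6)/[(18.6 + 11)/2] = -7.6/14.8 ≈ -0.5135.
Arc elasticity E = %Δq/%ΔP ≈ 0.7128/-0.5135 ≈ -1.388.
|E| > 1: demand is elastic over this range.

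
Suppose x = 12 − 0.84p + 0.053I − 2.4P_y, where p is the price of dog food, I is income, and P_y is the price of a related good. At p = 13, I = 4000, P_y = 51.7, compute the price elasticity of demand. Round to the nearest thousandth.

x = 12 − 0.84(13) + 0.053(4000) − 2.4(51.7) = 12 − 10.92 + 212 − 124.08 = 89.
∂x/∂p = −0.84, so E_p = (−0.84)·(13/89) ≈ -0.123.
|E_p| < 1: demand is inelastic.

-0.123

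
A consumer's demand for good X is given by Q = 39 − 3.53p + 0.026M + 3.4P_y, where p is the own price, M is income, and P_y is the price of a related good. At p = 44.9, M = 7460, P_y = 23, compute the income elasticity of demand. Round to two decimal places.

Q = 39 − 3.53(44.9) + 0.026(7460) + 3.4(23) = 39 − 158.497 + 193.96 + 78.2 = 152.663.
∂Q/∂M = +0.026, so E_I = 0.026·(7460/152.663) ≈ 1.27.
E_I > 1: normal good (luxury).

1.27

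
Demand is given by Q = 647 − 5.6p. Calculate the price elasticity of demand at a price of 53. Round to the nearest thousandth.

At p = 53, Q = 350.2.
dQ/dp = −5.6.
Point elasticity E = (dQ/dp)·(p/Q) = -5.6 × 53/350.2 ≈ -0.848.
|E| < 1, so demand is inelastic at this price.

-0.848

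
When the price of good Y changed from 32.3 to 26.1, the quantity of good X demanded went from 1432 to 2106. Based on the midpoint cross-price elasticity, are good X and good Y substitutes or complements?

%ΔQ_x = (2106 − 1432)/[(1432+2106)/2] = 674/1769 ≈ 0.3810.
%ΔP_y = (26.1 − 32.3)/[(32.3+26.1)/2] ≈ -0.2123.
E_xy = 0.3810/-0.2123 ≈ -1.794.
E_xy < 0, so the goods are complements.

complements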